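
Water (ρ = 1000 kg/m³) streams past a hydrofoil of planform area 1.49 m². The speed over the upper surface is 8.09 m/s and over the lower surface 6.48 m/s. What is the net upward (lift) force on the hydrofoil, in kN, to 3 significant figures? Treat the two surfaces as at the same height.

F ≈ 17.5 kN

The faster flow above has the lower pressure; Bernoulli (same height) gives ΔP = ½ρ(v_up² − v_low²).
ΔP = ½·1000·(8.09² − 6.48²) = 11700 Pa.
Lift = ΔP · A = 11700 × 1.49 = 17500 N.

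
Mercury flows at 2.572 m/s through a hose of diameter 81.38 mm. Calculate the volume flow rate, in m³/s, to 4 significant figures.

Q = A·v = 0.005201 m² × 2.572 m/s = 0.01338 m³/s.

0.01338 m³/s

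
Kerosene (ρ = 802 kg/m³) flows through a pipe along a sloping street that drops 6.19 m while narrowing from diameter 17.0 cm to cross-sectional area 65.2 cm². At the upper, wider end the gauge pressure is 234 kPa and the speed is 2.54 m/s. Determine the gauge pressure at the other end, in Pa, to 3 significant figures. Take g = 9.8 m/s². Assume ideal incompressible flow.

The volume flow rate is constant, so v₂ = (A₁/A₂)v₁ = (227/65.2)·2.54 = 8.84 m/s.
Energy conservation along the streamline gives P₂ = P₁ − ½ρ(v₂² − v₁²) − ρg(h₂ − h₁).
P₂ = 234000 + ½·802·(2.54² − 8.84²) − 802·9.8·(−6.19) = 234000 + (-28800) − (-48700) = 254000 Pa.

P₂ ≈ 254000 Pa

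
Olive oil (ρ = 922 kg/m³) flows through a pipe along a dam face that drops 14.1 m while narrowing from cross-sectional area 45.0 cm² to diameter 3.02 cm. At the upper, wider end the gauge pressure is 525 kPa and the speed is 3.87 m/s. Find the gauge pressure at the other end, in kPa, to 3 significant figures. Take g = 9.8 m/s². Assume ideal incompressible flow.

P₂ ≈ 387 kPa

Mass conservation (A₁v₁ = A₂v₂) gives v₂ = 3.87 × 45.0/7.16 = 24.3 m/s.
Applying Bernoulli between the two ends and solving for P₂: P₂ = P₁ + ½ρ(v₁² − v₂²) − ρgΔh.
P₂ = 525000 + ½·922·(3.87² − 24.3²) − 922·9.8·(−14.1) = 525000 + (-266000) − (-127000) = 387000 Pa.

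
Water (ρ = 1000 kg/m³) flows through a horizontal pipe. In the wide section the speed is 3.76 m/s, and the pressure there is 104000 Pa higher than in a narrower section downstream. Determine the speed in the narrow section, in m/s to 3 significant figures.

v₂ ≈ 14.9 m/s

Along the level pipe P + ½ρv² is conserved, hence v₂² = v₁² + 2(P₁ − P₂)/ρ.
v₂ = √(3.76² + 2·104000/1000) = √(14.1 + 208) = 14.9 m/s.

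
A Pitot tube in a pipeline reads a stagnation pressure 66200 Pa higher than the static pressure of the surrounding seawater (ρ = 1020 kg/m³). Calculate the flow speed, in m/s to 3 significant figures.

The dynamic pressure equals the rise in static pressure at the stagnation point: ΔP = ½ρv².
v = √(2ΔP/ρ) = √(2·66200/1020) = 11.4 m/s.

v ≈ 11.4 m/s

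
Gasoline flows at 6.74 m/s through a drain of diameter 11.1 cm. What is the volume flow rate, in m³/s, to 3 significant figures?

Q = A·v = 0.00968 m² × 6.74 m/s = 0.0652 m³/s.

Q ≈ 0.0652 m³/s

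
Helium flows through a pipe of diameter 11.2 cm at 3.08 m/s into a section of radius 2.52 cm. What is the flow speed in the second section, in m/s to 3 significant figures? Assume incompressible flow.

15.2 m/s

By continuity, v₂ = v₁·A₁/A₂ = 3.08·(98.5/20.0) = 15.2 m/s.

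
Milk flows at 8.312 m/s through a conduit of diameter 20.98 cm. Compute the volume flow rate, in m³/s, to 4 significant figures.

Q = A·v = 0.03457 m² × 8.312 m/s = 0.2873 m³/s.

Q ≈ 0.2873 m³/s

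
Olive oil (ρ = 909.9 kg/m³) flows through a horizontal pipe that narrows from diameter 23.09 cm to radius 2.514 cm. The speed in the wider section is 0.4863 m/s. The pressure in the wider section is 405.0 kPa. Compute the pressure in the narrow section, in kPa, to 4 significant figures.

P₂ ≈ 357.3 kPa

Continuity gives A₁v₁ = A₂v₂, so v₂ = (418.7 cm²)/(19.86 cm²) × 0.4863 m/s = 10.26 m/s.
Along the horizontal streamline, P + ½ρv² is constant.
P₂ = P₁ − ½ρ(v₂² − v₁²) = 405000 − ½·909.9·(10.26² − 0.4863²) = 405000 − 47740 = 357300 Pa.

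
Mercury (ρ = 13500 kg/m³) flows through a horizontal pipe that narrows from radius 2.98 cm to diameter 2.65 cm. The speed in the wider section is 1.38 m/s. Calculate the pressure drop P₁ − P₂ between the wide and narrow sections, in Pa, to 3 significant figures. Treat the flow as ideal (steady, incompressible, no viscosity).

ΔP ≈ 316000 Pa

The volume flow rate is constant, so v₂ = (A₁/A₂)v₁ = (27.9/5.52)·1.38 = 6.98 m/s.
With no height change, Bernoulli's equation is P₁ + ½ρv₁² = P₂ + ½ρv₂².
P₁ − P₂ = ½·13500·(6.98² − 1.38²) = ½·13500·46.8 = 316000 Pa.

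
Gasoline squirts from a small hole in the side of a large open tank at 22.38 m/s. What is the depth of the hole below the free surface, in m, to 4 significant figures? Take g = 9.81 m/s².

Torricelli: v = √(2gh), so h = v²/(2g).
h = 22.38²/(2·9.81) = 500.9/19.62 = 25.53 m.

h ≈ 25.53 m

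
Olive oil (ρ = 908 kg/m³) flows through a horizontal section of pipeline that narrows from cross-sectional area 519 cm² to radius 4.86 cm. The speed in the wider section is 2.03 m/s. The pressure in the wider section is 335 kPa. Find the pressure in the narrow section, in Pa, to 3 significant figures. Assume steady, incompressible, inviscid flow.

P₂ ≈ 245000 Pa

Continuity gives A₁v₁ = A₂v₂, so v₂ = (519 cm²)/(74.2 cm²) × 2.03 m/s = 14.2 m/s.
With no height change, Bernoulli's equation is P₁ + ½ρv₁² = P₂ + ½ρv₂².
P₂ = P₁ − ½ρ(v₂² − v₁²) = 335000 − ½·908·(14.2² − 2.03²) = 335000 − 89700 = 245000 Pa.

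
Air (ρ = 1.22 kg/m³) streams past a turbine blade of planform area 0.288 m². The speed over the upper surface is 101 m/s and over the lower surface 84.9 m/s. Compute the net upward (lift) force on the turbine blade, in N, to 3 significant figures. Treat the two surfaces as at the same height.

The faster flow above has the lower pressure; Bernoulli (same height) gives ΔP = ½ρ(v_up² − v_low²).
ΔP = ½·1.22·(101² − 84.9²) = 1830 Pa.
Lift = ΔP · A = 1830 × 0.288 = 526 N.

526 N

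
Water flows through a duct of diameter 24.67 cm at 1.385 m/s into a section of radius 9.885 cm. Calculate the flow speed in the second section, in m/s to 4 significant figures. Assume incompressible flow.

The volume flow rate is constant, so v₂ = (A₁/A₂)v₁ = (478.0/307.0)·1.385 = 2.157 m/s.

v₂ = 2.157 m/s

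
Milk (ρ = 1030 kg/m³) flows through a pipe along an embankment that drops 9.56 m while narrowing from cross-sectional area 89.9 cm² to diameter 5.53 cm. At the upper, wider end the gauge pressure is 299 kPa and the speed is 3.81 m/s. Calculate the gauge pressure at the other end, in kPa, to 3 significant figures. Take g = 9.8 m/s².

P₂ ≈ 298 kPa

Mass conservation (A₁v₁ = A₂v₂) gives v₂ = 3.81 × 89.9/24.0 = 14.3 m/s.
Energy conservation along the streamline gives P₂ = P₁ − ½ρ(v₂² − v₁²) − ρg(h₂ − h₁).
P₂ = 299000 + ½·1030·(3.81² − 14.3²) − 1030·9.8·(−9.56) = 299000 + (-97300) − (-96500) = 298000 Pa.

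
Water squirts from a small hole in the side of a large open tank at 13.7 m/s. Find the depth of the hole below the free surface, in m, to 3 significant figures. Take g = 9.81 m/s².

For a small hole in a large open tank, ½v² = gh, giving h = v²/(2g).
h = 13.7²/(2·9.81) = 188/19.62 = 9.57 m.

h ≈ 9.57 m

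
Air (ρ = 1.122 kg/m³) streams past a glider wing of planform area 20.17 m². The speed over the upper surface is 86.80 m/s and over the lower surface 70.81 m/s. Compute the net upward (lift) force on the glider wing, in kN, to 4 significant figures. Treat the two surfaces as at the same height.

F ≈ 28.52 kN

With equal heights on the two surfaces, Bernoulli gives P_lower − P_upper = ½ρ(v_upper² − v_lower²).
ΔP = ½·1.122·(86.80² − 70.81²) = 1414 Pa.
Lift = ΔP · A = 1414 × 20.17 = 28520 N.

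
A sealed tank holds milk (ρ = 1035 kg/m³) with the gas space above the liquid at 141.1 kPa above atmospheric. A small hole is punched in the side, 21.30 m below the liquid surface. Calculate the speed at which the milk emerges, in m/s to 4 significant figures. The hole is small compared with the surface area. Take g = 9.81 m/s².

Take point 1 at the surface (v₁ ≈ 0) and point 2 at the hole (at atmospheric pressure). Bernoulli: P₁ + ρg h = P_atm + ½ρv₂².
With P₁ − P_atm = 141100 Pa, v₂ = √(2gh + 2ΔP/ρ) = √(2·9.81·21.30 + 2·141100/1035) = 26.28 m/s.

v ≈ 26.28 m/s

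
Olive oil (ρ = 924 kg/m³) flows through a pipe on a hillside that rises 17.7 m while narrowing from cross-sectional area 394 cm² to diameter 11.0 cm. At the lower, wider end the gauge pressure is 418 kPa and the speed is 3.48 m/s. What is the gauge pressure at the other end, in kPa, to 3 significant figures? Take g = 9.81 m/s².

167 kPa

Continuity gives A₁v₁ = A₂v₂, so v₂ = (394 cm²)/(95.0 cm²) × 3.48 m/s = 14.4 m/s.
Bernoulli: P₁ + ½ρv₁² + ρg h₁ = P₂ + ½ρv₂² + ρg h₂, so P₂ = P₁ + ½ρ(v₁² − v₂²) − ρg(h₂ − h₁).
P₂ = 418000 + ½·924·(3.48² − 14.4²) − 924·9.81·(+17.7) = 418000 + (-90600) − (160000) = 167000 Pa.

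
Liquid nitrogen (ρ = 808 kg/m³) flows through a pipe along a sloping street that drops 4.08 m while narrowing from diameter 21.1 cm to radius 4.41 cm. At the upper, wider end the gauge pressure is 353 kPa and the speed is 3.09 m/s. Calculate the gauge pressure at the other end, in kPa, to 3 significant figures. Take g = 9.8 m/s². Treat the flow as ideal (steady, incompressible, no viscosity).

The volume flow rate is constant, so v₂ = (A₁/A₂)v₁ = (350/61.1)·3.09 = 17.7 m/s.
Applying Bernoulli between the two ends and solving for P₂: P₂ = P₁ + ½ρ(v₁² − v₂²) − ρgΔh.
P₂ = 353000 + ½·808·(3.09² − 17.7²) − 808·9.8·(−4.08) = 353000 + (-122000) − (-32300) = 263000 Pa.

263 kPa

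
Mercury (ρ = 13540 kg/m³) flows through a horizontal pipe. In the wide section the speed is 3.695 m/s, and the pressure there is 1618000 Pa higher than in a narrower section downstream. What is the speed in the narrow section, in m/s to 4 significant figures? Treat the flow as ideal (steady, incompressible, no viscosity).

With h₁ = h₂, rearranging Bernoulli gives v₂ = √(v₁² + 2ΔP/ρ).
v₂ = √(3.695² + 2·1618000/13540) = √(13.65 + 239.0) = 15.89 m/s.

v₂ = 15.89 m/s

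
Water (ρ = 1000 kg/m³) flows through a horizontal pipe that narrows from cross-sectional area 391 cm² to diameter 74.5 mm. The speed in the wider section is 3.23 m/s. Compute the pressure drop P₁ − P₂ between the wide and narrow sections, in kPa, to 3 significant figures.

Continuity gives A₁v₁ = A₂v₂, so v₂ = (391 cm²)/(43.6 cm²) × 3.23 m/s = 29.0 m/s.
The pipe is horizontal, so Bernoulli reduces to P₁ + ½ρv₁² = P₂ + ½ρv₂².
P₁ − P₂ = ½·1000·(29.0² − 3.23²) = ½·1000·829 = 414000 Pa.

ΔP ≈ 414 kPa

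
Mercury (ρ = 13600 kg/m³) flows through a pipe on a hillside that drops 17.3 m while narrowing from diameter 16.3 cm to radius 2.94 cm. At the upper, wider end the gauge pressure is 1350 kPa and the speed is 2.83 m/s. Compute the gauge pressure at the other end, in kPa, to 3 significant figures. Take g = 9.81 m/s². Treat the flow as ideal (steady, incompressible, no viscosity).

By continuity, v₂ = v₁·A₁/A₂ = 2.83·(209/27.2) = 21.7 m/s.
Bernoulli: P₁ + ½ρv₁² + ρg h₁ = P₂ + ½ρv₂² + ρg h₂, so P₂ = P₁ + ½ρ(v₁² − v₂²) − ρg(h₂ − h₁).
P₂ = 1350000 + ½·13600·(2.83² − 21.7²) − 13600·9.81·(−17.3) = 1350000 + (-3160000) − (-2310000) = 497000 Pa.

P₂ = 497 kPa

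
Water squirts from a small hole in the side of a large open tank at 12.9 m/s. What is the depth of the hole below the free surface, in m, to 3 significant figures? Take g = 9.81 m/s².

8.48 m

Torricelli: v = √(2gh), so h = v²/(2g).
h = 12.9²/(2·9.81) = 166/19.62 = 8.48 m.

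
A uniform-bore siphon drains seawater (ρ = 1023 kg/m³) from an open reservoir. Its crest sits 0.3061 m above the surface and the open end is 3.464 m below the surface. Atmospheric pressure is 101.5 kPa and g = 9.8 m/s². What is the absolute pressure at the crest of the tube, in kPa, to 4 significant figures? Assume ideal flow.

P_top ≈ 63.70 kPa

From the surface to the outlet (both open to atmosphere, surface at rest): v = √(2g·h_out) = √(2·9.8·3.464) = 8.240 m/s.
Continuity keeps v the same throughout the tube; from surface to crest, P_atm + 0 = P_top + ½ρv² + ρg·h_top.
P_top = 101500 − ½·1023·8.240² − 1023·9.8·0.3061 = 63700 Pa.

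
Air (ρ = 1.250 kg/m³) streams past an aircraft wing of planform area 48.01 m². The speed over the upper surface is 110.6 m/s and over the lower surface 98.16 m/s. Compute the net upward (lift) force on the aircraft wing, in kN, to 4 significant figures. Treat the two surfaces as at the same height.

From P + ½ρv² = const at equal height, P_low − P_up = ½ρ(v_up² − v_low²).
ΔP = ½·1.250·(110.6² − 98.16²) = 1623 Pa.
Lift = ΔP · A = 1623 × 48.01 = 77930 N.

F = 77.93 kN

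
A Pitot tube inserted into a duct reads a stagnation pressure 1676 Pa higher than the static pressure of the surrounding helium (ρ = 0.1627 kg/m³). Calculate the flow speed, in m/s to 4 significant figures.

The dynamic pressure equals the rise in static pressure at the stagnation point: ΔP = ½ρv².
v = √(2ΔP/ρ) = √(2·1676/0.1627) = 143.5 m/s.

v ≈ 143.5 m/s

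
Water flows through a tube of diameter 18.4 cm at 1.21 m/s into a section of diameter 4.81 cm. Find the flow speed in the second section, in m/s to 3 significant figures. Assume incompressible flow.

17.7 m/s

Continuity gives A₁v₁ = A₂v₂, so v₂ = (266 cm²)/(18.2 cm²) × 1.21 m/s = 17.7 m/s.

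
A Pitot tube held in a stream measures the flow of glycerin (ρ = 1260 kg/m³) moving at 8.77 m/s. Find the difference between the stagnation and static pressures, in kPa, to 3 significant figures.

The dynamic pressure equals the rise in static pressure at the stagnation point: ΔP = ½ρv².
ΔP = ½·1260·8.77² = 48500 Pa.

ΔP ≈ 48.5 kPa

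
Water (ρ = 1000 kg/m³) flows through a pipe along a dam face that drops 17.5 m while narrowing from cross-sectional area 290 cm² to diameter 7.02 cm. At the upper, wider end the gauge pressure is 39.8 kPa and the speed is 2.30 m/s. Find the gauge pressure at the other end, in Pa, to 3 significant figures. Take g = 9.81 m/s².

By continuity, v₂ = v₁·A₁/A₂ = 2.30·(290/38.7) = 17.2 m/s.
Applying Bernoulli between the two ends and solving for P₂: P₂ = P₁ + ½ρ(v₁² − v₂²) − ρgΔh.
P₂ = 39800 + ½·1000·(2.30² − 17.2²) − 1000·9.81·(−17.5) = 39800 + (-146000) − (-172000) = 65600 Pa.

P₂ ≈ 65600 Pa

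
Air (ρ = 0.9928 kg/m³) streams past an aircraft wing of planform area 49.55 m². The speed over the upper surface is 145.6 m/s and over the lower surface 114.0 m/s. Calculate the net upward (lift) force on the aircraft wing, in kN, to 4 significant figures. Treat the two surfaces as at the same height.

The faster flow above has the lower pressure; Bernoulli (same height) gives ΔP = ½ρ(v_up² − v_low²).
ΔP = ½·0.9928·(145.6² − 114.0²) = 4072 Pa.
Lift = ΔP · A = 4072 × 49.55 = 201800 N.

201.8 kN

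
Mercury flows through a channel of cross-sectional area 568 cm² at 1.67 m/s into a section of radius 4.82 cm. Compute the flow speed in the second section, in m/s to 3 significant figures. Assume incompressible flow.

v₂ ≈ 13.0 m/s

Continuity gives A₁v₁ = A₂v₂, so v₂ = (568 cm²)/(73.0 cm²) × 1.67 m/s = 13.0 m/s.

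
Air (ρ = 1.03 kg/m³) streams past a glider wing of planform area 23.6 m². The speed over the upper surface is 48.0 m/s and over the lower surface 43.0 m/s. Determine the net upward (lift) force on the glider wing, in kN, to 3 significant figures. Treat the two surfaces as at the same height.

From P + ½ρv² = const at equal height, P_low − P_up = ½ρ(v_up² − v_low²).
ΔP = ½·1.03·(48.0² − 43.0²) = 234 Pa.
Lift = ΔP · A = 234 × 23.6 = 5530 N.

5.53 kN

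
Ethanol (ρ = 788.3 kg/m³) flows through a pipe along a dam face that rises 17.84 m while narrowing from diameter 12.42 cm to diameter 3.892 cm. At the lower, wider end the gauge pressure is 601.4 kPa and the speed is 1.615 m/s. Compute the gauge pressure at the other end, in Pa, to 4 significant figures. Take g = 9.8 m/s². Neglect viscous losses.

P₂ ≈ 358000 Pa

Mass conservation (A₁v₁ = A₂v₂) gives v₂ = 1.615 × 121.2/11.90 = 16.45 m/s.
Applying Bernoulli between the two ends and solving for P₂: P₂ = P₁ + ½ρ(v₁² − v₂²) − ρgΔh.
P₂ = 601400 + ½·788.3·(1.615² − 16.45²) − 788.3·9.8·(+17.84) = 601400 + (-105600) − (137800) = 358000 Pa.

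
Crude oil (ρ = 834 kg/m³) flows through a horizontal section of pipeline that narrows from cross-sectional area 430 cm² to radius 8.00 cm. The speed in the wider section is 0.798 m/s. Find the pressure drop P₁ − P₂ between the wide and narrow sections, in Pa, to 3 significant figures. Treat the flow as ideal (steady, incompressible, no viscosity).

By continuity, v₂ = v₁·A₁/A₂ = 0.798·(430/201) = 1.71 m/s.
The pipe is horizontal, so Bernoulli reduces to P₁ + ½ρv₁² = P₂ + ½ρv₂².
P₁ − P₂ = ½·834·(1.71² − 0.798²) = ½·834·2.28 = 949 Pa.

ΔP = 949 Pa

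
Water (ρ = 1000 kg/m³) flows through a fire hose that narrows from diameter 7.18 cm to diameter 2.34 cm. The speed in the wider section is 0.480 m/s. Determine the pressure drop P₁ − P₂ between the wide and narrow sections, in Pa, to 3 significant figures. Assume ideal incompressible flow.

Continuity gives A₁v₁ = A₂v₂, so v₂ = (40.5 cm²)/(4.30 cm²) × 0.480 m/s = 4.52 m/s.
With no height change, Bernoulli's equation is P₁ + ½ρv₁² = P₂ + ½ρv₂².
P₁ − P₂ = ½·1000·(4.52² − 0.480²) = ½·1000·20.2 = 10100 Pa.

ΔP = 10100 Pa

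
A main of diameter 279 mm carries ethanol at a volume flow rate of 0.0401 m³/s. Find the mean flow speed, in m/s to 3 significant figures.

Q = 0.0401 m³/s = 0.0401 m³/s.
v = Q/A = 0.0401 / 0.0611 = 0.656 m/s.

v ≈ 0.656 m/s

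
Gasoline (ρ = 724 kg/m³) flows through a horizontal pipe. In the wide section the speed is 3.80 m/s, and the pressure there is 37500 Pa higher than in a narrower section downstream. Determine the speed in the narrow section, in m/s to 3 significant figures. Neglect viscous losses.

Along the level pipe P + ½ρv² is conserved, hence v₂² = v₁² + 2(P₁ − P₂)/ρ.
v₂ = √(3.80² + 2·37500/724) = √(14.4 + 104) = 10.9 m/s.

v₂ ≈ 10.9 m/s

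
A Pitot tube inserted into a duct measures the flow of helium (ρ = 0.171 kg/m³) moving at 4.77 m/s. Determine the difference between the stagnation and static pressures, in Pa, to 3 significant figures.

ΔP ≈ 1.95 Pa

The dynamic pressure equals the rise in static pressure at the stagnation point: ΔP = ½ρv².
ΔP = ½·0.171·4.77² = 1.95 Pa.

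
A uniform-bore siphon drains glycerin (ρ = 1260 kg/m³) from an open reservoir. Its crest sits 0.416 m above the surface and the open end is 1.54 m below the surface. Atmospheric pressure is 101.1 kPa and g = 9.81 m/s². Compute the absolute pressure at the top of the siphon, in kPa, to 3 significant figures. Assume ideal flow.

Bernoulli surface→outlet gives ½v² = g·h_out, so v = √(2·9.81·1.54) = 5.50 m/s.
The bore is uniform, so the speed at the crest is the same v. Bernoulli surface→crest: P_atm = P_top + ½ρv² + ρg·h_top.
P_top = 101100 − ½·1260·5.50² − 1260·9.81·0.416 = 76900 Pa.

P_top ≈ 76.9 kPa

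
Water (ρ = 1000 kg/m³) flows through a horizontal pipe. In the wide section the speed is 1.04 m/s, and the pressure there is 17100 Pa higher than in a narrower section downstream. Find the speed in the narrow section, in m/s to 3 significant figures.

5.94 m/s

Along the level pipe P + ½ρv² is conserved, hence v₂² = v₁² + 2(P₁ − P₂)/ρ.
v₂ = √(1.04² + 2·17100/1000) = √(1.08 + 34.2) = 5.94 m/s.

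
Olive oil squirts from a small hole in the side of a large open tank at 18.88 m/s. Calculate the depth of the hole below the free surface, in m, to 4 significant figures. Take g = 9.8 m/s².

For a small hole in a large open tank, ½v² = gh, giving h = v²/(2g).
h = 18.88²/(2·9.8) = 356.5/19.60 = 18.19 m.

h = 18.19 m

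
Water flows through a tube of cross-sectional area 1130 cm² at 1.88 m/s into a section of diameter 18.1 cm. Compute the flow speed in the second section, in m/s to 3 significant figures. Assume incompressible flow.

Continuity gives A₁v₁ = A₂v₂, so v₂ = (1130 cm²)/(257 cm²) × 1.88 m/s = 8.26 m/s.

v₂ ≈ 8.26 m/s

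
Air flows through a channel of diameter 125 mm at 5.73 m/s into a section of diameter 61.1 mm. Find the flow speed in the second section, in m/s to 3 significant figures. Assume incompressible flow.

v₂ ≈ 24.0 m/s

Mass conservation (A₁v₁ = A₂v₂) gives v₂ = 5.73 × 123/29.3 = 24.0 m/s.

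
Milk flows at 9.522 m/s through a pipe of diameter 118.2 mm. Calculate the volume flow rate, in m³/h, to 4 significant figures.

Q = A·v = 0.01097 m² × 9.522 m/s = 0.1045 m³/s.
Converting: 0.1045 m³/s × 3600 = 376.1 m³/h.

Q ≈ 376.1 m³/h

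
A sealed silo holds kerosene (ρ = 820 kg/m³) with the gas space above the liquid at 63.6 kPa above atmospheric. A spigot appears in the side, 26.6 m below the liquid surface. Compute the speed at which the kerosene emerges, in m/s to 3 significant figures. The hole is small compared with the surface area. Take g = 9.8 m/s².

v ≈ 26.0 m/s

Take point 1 at the surface (v₁ ≈ 0) and point 2 at the hole (at atmospheric pressure). Bernoulli: P₁ + ρg h = P_atm + ½ρv₂².
With P₁ − P_atm = 63600 Pa, v₂ = √(2gh + 2ΔP/ρ) = √(2·9.8·26.6 + 2·63600/820) = 26.0 m/s.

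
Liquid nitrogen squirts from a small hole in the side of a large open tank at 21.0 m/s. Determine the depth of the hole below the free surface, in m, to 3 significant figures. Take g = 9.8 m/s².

Torricelli: v = √(2gh), so h = v²/(2g).
h = 21.0²/(2·9.8) = 441/19.60 = 22.5 m.

h = 22.5 m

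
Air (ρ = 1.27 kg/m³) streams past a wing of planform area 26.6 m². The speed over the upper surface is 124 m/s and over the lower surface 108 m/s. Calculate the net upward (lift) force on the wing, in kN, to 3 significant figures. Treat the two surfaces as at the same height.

F ≈ 62.7 kN

From P + ½ρv² = const at equal height, P_low − P_up = ½ρ(v_up² − v_low²).
ΔP = ½·1.27·(124² − 108²) = 2360 Pa.
Lift = ΔP · A = 2360 × 26.6 = 62700 N.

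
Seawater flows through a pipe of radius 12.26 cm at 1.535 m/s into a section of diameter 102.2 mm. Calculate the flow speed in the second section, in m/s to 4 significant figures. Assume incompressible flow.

Continuity gives A₁v₁ = A₂v₂, so v₂ = (472.2 cm²)/(82.03 cm²) × 1.535 m/s = 8.836 m/s.

v₂ ≈ 8.836 m/s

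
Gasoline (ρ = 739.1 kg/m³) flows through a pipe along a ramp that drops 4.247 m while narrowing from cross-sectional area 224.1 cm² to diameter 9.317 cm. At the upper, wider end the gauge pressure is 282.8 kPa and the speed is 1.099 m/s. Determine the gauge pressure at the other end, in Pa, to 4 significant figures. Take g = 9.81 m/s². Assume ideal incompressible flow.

309200 Pa

Mass conservation (A₁v₁ = A₂v₂) gives v₂ = 1.099 × 224.1/68.18 = 3.612 m/s.
Applying Bernoulli between the two ends and solving for P₂: P₂ = P₁ + ½ρ(v₁² − v₂²) − ρgΔh.
P₂ = 282800 + ½·739.1·(1.099² − 3.612²) − 739.1·9.81·(−4.247) = 282800 + (-4376) − (-30790) = 309200 Pa.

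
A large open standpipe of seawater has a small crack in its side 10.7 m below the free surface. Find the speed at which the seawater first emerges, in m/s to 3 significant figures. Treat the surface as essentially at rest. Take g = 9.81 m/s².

v = 14.5 m/s

The surface is effectively still and both ends are open, so ½v² = gh and v = √(2·9.81·10.7) = 14.5 m/s.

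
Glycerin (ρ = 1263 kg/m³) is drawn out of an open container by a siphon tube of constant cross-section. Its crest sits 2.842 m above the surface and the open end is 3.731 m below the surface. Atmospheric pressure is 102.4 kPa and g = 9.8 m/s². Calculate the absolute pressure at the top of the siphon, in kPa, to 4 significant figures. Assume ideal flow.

21.04 kPa

Bernoulli surface→outlet gives ½v² = g·h_out, so v = √(2·9.8·3.731) = 8.551 m/s.
The bore is uniform, so the speed at the crest is the same v. Bernoulli surface→crest: P_atm = P_top + ½ρv² + ρg·h_top.
P_top = 102400 − ½·1263·8.551² − 1263·9.8·2.842 = 21040 Pa.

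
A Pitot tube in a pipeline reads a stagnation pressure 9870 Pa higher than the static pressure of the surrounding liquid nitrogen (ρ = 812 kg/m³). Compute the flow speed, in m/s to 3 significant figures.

At the stagnation point the flow is brought to rest, so Bernoulli gives P_stag − P_static = ½ρv².
v = √(2ΔP/ρ) = √(2·9870/812) = 4.93 m/s.

v ≈ 4.93 m/s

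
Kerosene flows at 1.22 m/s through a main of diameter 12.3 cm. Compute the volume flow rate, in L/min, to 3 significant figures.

870 L/min

Q = A·v = 0.0119 m² × 1.22 m/s = 0.0145 m³/s.
Converting: 0.0145 m³/s × 60000 = 870 L/min.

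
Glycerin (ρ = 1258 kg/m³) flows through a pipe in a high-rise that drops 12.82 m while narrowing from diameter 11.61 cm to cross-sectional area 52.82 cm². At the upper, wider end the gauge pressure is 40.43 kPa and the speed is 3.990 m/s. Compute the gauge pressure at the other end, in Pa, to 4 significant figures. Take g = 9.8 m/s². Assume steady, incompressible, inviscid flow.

P₂ = 168300 Pa

Continuity gives A₁v₁ = A₂v₂, so v₂ = (105.9 cm²)/(52.82 cm²) × 3.990 m/s = 7.997 m/s.
Energy conservation along the streamline gives P₂ = P₁ − ½ρ(v₂² − v₁²) − ρg(h₂ − h₁).
P₂ = 40430 + ½·1258·(3.990² − 7.997²) − 1258·9.8·(−12.82) = 40430 + (-30210) − (-158100) = 168300 Pa.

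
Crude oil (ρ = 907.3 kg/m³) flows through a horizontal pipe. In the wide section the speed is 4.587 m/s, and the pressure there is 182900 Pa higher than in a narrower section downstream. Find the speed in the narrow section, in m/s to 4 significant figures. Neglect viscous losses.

v₂ = 20.60 m/s

Along the level pipe P + ½ρv² is conserved, hence v₂² = v₁² + 2(P₁ − P₂)/ρ.
v₂ = √(4.587² + 2·182900/907.3) = √(21.04 + 403.2) = 20.60 m/s.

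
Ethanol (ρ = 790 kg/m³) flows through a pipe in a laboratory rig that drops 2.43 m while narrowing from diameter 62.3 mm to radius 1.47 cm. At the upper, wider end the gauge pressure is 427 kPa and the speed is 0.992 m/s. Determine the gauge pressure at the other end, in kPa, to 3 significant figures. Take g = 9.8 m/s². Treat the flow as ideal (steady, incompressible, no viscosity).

P₂ = 438 kPa

The volume flow rate is constant, so v₂ = (A₁/A₂)v₁ = (30.5/6.79)·0.992 = 4.45 m/s.
Applying Bernoulli between the two ends and solving for P₂: P₂ = P₁ + ½ρ(v₁² − v₂²) − ρgΔh.
P₂ = 427000 + ½·790·(0.992² − 4.45²) − 790·9.8·(−2.43) = 427000 + (-7450) − (-18800) = 438000 Pa.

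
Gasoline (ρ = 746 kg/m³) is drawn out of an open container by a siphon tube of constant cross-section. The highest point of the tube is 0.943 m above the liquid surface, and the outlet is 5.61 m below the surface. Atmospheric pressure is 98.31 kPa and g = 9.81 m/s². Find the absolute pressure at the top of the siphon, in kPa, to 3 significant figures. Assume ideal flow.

The outlet speed comes from Torricelli: v = √(2g·5.61) = 10.5 m/s.
Continuity keeps v the same throughout the tube; from surface to crest, P_atm + 0 = P_top + ½ρv² + ρg·h_top.
P_top = 98310 − ½·746·10.5² − 746·9.81·0.943 = 50400 Pa.

P_top = 50.4 kPa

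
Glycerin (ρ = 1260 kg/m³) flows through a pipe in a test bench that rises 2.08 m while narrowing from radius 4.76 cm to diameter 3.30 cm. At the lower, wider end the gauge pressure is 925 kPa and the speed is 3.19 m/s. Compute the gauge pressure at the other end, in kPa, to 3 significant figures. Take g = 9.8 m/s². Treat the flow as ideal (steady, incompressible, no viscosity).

Mass conservation (A₁v₁ = A₂v₂) gives v₂ = 3.19 × 71.2/8.55 = 26.5 m/s.
Energy conservation along the streamline gives P₂ = P₁ − ½ρ(v₂² − v₁²) − ρg(h₂ − h₁).
P₂ = 925000 + ½·1260·(3.19² − 26.5²) − 1260·9.8·(+2.08) = 925000 + (-438000) − (25700) = 462000 Pa.

P₂ ≈ 462 kPa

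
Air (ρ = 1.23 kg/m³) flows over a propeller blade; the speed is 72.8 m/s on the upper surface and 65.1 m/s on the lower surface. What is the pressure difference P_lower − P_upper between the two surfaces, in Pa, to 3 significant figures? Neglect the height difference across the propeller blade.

With negligible Δh, P + ½ρv² is constant, so P_low − P_up = ½ρ(v_up² − v_low²).
ΔP = ½·1.23·(72.8² − 65.1²) = 653 Pa.

ΔP = 653 Pa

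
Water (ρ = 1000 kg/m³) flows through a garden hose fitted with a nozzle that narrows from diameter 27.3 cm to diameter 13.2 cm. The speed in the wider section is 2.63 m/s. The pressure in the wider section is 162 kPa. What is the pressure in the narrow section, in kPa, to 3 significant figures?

The volume flow rate is constant, so v₂ = (A₁/A₂)v₁ = (585/137)·2.63 = 11.2 m/s.
Bernoulli (h₁ = h₂): P₁ − P₂ = ½ρ(v₂² − v₁²).
P₂ = P₁ − ½ρ(v₂² − v₁²) = 162000 − ½·1000·(11.2² − 2.63²) = 162000 − 59800 = 102000 Pa.

P₂ ≈ 102 kPa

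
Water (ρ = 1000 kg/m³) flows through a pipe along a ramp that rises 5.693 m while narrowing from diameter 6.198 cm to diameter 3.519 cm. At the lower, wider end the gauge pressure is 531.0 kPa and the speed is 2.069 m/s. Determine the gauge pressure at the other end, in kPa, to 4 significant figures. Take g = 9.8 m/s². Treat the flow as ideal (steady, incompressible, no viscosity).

P₂ ≈ 456.8 kPa

The volume flow rate is constant, so v₂ = (A₁/A₂)v₁ = (30.17/9.726)·2.069 = 6.418 m/s.
Applying Bernoulli between the two ends and solving for P₂: P₂ = P₁ + ½ρ(v₁² − v₂²) − ρgΔh.
P₂ = 531000 + ½·1000·(2.069² − 6.418²) − 1000·9.8·(+5.693) = 531000 + (-18460) − (55790) = 456800 Pa.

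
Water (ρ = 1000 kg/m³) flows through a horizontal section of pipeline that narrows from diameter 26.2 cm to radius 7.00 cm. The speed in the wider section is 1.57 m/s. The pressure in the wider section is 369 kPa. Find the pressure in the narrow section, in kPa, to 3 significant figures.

P₂ ≈ 355 kPa

By continuity, v₂ = v₁·A₁/A₂ = 1.57·(539/154) = 5.50 m/s.
Bernoulli (h₁ = h₂): P₁ − P₂ = ½ρ(v₂² − v₁²).
P₂ = P₁ − ½ρ(v₂² − v₁²) = 369000 − ½·1000·(5.50² − 1.57²) = 369000 − 13900 = 355000 Pa.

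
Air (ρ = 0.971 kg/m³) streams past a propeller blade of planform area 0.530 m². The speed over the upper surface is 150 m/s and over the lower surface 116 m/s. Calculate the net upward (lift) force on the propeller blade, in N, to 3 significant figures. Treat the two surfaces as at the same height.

With equal heights on the two surfaces, Bernoulli gives P_lower − P_upper = ½ρ(v_upper² − v_lower²).
ΔP = ½·0.971·(150² − 116²) = 4390 Pa.
Lift = ΔP · A = 4390 × 0.530 = 2330 N.

2330 N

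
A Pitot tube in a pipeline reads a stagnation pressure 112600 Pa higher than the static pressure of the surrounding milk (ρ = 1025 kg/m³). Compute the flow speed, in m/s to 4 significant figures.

v ≈ 14.82 m/s

Bernoulli between the free stream and the stagnation point: ½ρv² = P_stag − P_static.
v = √(2ΔP/ρ) = √(2·112600/1025) = 14.82 m/s.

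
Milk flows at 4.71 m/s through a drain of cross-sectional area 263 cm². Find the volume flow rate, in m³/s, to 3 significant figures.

Q = A·v = 0.0263 m² × 4.71 m/s = 0.124 m³/s.

0.124 m³/s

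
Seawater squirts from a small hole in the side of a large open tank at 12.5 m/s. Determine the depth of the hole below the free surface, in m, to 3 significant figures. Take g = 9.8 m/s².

7.97 m

Torricelli: v = √(2gh), so h = v²/(2g).
h = 12.5²/(2·9.8) = 156/19.60 = 7.97 m.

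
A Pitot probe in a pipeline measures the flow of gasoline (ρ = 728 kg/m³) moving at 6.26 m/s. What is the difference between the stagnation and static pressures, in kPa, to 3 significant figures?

Bernoulli between the free stream and the stagnation point: ½ρv² = P_stag − P_static.
ΔP = ½·728·6.26² = 14300 Pa.

ΔP = 14.3 kPa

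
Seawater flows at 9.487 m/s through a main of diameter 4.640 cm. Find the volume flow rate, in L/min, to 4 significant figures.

Q = 962.5 L/min

Q = A·v = 0.001691 m² × 9.487 m/s = 0.01604 m³/s.
Converting: 0.01604 m³/s × 60000 = 962.5 L/min.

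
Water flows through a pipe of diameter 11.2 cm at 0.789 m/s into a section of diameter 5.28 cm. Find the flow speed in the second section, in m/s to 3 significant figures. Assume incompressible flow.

v₂ = 3.55 m/s

The volume flow rate is constant, so v₂ = (A₁/A₂)v₁ = (98.5/21.9)·0.789 = 3.55 m/s.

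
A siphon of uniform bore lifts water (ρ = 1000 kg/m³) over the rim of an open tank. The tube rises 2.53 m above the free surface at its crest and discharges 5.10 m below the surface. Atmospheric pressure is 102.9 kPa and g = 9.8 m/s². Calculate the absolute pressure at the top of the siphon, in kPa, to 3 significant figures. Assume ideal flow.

From the surface to the outlet (both open to atmosphere, surface at rest): v = √(2g·h_out) = √(2·9.8·5.10) = 10.00 m/s.
Continuity keeps v the same throughout the tube; from surface to crest, P_atm + 0 = P_top + ½ρv² + ρg·h_top.
P_top = 102900 − ½·1000·10.00² − 1000·9.8·2.53 = 28100 Pa.

28.1 kPa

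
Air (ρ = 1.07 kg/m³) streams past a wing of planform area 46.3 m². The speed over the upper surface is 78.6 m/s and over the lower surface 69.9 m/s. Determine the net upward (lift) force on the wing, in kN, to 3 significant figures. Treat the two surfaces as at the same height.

With equal heights on the two surfaces, Bernoulli gives P_lower − P_upper = ½ρ(v_upper² − v_lower²).
ΔP = ½·1.07·(78.6² − 69.9²) = 691 Pa.
Lift = ΔP · A = 691 × 46.3 = 32000 N.

F ≈ 32.0 kN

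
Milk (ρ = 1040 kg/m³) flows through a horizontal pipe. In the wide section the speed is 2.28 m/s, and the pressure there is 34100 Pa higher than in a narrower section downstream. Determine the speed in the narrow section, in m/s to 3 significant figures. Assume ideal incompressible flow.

v₂ ≈ 8.41 m/s

With h₁ = h₂, rearranging Bernoulli gives v₂ = √(v₁² + 2ΔP/ρ).
v₂ = √(2.28² + 2·34100/1040) = √(5.20 + 65.6) = 8.41 m/s.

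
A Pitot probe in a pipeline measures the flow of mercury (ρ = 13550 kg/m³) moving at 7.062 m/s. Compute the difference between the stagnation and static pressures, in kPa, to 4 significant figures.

ΔP ≈ 337.9 kPa

The dynamic pressure equals the rise in static pressure at the stagnation point: ΔP = ½ρv².
ΔP = ½·13550·7.062² = 337900 Pa.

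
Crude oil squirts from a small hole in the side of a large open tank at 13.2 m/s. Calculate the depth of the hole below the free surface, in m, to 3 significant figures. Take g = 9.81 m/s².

8.88 m

For a small hole in a large open tank, ½v² = gh, giving h = v²/(2g).
h = 13.2²/(2·9.81) = 174/19.62 = 8.88 m.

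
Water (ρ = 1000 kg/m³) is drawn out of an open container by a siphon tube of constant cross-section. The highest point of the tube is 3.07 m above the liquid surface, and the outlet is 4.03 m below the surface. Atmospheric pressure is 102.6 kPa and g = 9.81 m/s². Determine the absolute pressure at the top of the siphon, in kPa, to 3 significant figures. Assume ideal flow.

P_top ≈ 32.9 kPa

The outlet speed comes from Torricelli: v = √(2g·4.03) = 8.89 m/s.
With constant cross-section the crest speed equals v; applying Bernoulli from the surface up to the crest, P_top = P_atm − ½ρv² − ρg·h_top.
P_top = 102600 − ½·1000·8.89² − 1000·9.81·3.07 = 32900 Pa.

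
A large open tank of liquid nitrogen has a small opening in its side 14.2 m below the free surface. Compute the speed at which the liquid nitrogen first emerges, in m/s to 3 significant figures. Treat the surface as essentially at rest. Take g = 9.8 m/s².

The surface is effectively still and both ends are open, so ½v² = gh and v = √(2·9.8·14.2) = 16.7 m/s.

v ≈ 16.7 m/s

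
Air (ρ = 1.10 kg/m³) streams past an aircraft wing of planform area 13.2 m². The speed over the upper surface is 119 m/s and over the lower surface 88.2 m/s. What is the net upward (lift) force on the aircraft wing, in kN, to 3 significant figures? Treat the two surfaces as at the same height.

The faster flow above has the lower pressure; Bernoulli (same height) gives ΔP = ½ρ(v_up² − v_low²).
ΔP = ½·1.10·(119² − 88.2²) = 3510 Pa.
Lift = ΔP · A = 3510 × 13.2 = 46300 N.

46.3 kN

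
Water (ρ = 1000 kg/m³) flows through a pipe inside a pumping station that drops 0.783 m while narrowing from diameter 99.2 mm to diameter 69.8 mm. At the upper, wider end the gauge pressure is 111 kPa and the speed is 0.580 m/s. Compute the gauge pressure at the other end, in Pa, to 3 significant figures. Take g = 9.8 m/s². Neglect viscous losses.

Continuity gives A₁v₁ = A₂v₂, so v₂ = (77.3 cm²)/(38.3 cm²) × 0.580 m/s = 1.17 m/s.
Bernoulli: P₁ + ½ρv₁² + ρg h₁ = P₂ + ½ρv₂² + ρg h₂, so P₂ = P₁ + ½ρ(v₁² − v₂²) − ρg(h₂ − h₁).
P₂ = 111000 + ½·1000·(0.580² − 1.17²) − 1000·9.8·(−0.783) = 111000 + (-518) − (-7670) = 118000 Pa.

P₂ = 118000 Pa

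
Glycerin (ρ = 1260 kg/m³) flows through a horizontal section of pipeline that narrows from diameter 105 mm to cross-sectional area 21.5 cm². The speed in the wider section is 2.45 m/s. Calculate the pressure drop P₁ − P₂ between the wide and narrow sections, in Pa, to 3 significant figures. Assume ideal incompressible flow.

ΔP ≈ 57600 Pa

Continuity gives A₁v₁ = A₂v₂, so v₂ = (86.6 cm²)/(21.5 cm²) × 2.45 m/s = 9.87 m/s.
Bernoulli (h₁ = h₂): P₁ − P₂ = ½ρ(v₂² − v₁²).
P₁ − P₂ = ½·1260·(9.87² − 2.45²) = ½·1260·91.4 = 57600 Pa.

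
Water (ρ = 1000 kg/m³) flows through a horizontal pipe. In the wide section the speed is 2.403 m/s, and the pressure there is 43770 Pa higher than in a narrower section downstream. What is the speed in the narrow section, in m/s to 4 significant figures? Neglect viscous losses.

Horizontal Bernoulli: P₁ + ½ρv₁² = P₂ + ½ρv₂², so v₂² = v₁² + 2(P₁ − P₂)/ρ.
v₂ = √(2.403² + 2·43770/1000) = √(5.774 + 87.54) = 9.660 m/s.

v₂ ≈ 9.660 m/s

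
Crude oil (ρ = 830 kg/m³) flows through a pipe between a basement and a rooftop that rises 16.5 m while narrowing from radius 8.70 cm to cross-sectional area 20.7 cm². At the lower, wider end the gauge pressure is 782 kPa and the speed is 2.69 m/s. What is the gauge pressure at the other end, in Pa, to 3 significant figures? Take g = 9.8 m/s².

Mass conservation (A₁v₁ = A₂v₂) gives v₂ = 2.69 × 238/20.7 = 30.9 m/s.
Bernoulli: P₁ + ½ρv₁² + ρg h₁ = P₂ + ½ρv₂² + ρg h₂, so P₂ = P₁ + ½ρ(v₁² − v₂²) − ρg(h₂ − h₁).
P₂ = 782000 + ½·830·(2.69² − 30.9²) − 830·9.8·(+16.5) = 782000 + (-393000) − (134000) = 255000 Pa.

P₂ = 255000 Pa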